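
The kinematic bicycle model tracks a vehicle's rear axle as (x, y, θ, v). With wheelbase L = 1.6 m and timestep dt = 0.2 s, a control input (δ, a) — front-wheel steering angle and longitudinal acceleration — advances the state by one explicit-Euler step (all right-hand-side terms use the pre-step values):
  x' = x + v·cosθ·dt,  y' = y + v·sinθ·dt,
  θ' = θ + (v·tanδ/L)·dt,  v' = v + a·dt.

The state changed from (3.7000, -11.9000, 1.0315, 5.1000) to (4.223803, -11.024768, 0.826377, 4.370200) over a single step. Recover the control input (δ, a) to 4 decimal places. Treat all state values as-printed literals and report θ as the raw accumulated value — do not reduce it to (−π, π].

a = (v'−v)/dt = (-0.729800)/0.2 = -3.6490
Δθ = θ'−θ = -0.205123;  (v·dt/L) = 5.1000·0.2/1.6 = 0.637500
tan δ = Δθ·L/(v·dt) = -0.321762  →  δ = -0.3113

δ = -0.3113, a = -3.6490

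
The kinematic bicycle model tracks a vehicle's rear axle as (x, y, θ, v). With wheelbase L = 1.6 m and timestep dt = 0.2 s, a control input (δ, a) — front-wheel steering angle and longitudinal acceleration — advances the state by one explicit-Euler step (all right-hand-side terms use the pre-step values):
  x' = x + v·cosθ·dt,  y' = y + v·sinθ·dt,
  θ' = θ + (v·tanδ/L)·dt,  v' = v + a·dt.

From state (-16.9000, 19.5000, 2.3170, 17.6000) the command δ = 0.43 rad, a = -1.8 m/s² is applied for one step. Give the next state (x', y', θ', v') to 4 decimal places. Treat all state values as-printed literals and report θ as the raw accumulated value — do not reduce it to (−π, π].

x' = -16.9000 + 17.6000·cos(2.3170)·0.2 = -19.2896
y' = 19.5000 + 17.6000·sin(2.3170)·0.2 = 22.0846
θ' = 2.3170 + (17.6000/1.6)·tan(0.43)·0.2 = 3.3260
v' = 17.6000 − 1.8000·0.2 = 17.2400

(-19.2896, 22.0846, 3.3260, 17.2400)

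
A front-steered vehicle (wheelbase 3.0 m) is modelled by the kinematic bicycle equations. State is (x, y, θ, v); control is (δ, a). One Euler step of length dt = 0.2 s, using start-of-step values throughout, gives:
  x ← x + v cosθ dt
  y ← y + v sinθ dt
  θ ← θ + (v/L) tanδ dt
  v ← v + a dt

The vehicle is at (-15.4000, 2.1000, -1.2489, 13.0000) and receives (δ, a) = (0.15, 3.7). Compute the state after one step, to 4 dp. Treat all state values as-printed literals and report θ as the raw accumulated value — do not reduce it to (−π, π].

x' = -15.4000 + 13.0000·cos(-1.2489)·0.2 = -14.5774
y' = 2.1000 + 13.0000·sin(-1.2489)·0.2 = -0.3665
θ' = -1.2489 + (13.0000/3.0)·tan(0.15)·0.2 = -1.1179
v' = 13.0000 + 3.7000·0.2 = 13.7400

(-14.5774, -0.3665, -1.1179, 13.7400)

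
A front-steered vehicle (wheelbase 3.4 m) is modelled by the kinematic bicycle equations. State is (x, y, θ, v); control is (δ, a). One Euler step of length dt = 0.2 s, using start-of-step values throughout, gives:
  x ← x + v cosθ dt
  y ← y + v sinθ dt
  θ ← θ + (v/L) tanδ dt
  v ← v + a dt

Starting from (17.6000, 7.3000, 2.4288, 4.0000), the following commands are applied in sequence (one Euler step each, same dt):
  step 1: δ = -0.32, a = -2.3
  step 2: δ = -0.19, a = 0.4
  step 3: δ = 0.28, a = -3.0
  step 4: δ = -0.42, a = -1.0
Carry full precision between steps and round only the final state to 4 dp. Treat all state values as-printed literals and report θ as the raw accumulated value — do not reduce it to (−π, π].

after step 1 (δ=-0.32, a=-2.3): (16.994769, 7.823159, 2.350826, 3.540000)
after step 2 (δ=-0.19, a=0.4): (16.496832, 8.326471, 2.310778, 3.620000)
after step 3 (δ=0.28, a=-3.0): (16.008658, 8.861131, 2.372010, 3.020000)
after step 4 (δ=-0.42, a=-1.0): (15.574864, 9.281416, 2.292678, 2.820000)

(15.5749, 9.2814, 2.2927, 2.8200)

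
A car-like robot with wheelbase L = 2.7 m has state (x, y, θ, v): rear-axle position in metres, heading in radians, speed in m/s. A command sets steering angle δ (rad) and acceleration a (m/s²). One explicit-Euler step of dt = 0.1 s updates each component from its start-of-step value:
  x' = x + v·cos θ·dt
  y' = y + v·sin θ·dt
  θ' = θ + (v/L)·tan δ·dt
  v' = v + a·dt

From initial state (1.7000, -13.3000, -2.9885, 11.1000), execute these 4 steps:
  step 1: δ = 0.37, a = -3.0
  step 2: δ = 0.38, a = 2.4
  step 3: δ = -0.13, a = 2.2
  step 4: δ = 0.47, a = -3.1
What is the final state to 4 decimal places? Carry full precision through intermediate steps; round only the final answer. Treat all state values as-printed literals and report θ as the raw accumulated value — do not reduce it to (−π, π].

after step 1 (δ=0.37, a=-3.0): (0.602982, -13.469270, -2.829045, 10.800000)
after step 2 (δ=0.38, a=2.4): (-0.424695, -13.801352, -2.669280, 11.040000)
after step 3 (δ=-0.13, a=2.2): (-1.407828, -14.303614, -2.722737, 11.260000)
after step 4 (δ=0.47, a=-3.1): (-2.436491, -14.761575, -2.510897, 10.950000)

(-2.4365, -14.7616, -2.5109, 10.9500)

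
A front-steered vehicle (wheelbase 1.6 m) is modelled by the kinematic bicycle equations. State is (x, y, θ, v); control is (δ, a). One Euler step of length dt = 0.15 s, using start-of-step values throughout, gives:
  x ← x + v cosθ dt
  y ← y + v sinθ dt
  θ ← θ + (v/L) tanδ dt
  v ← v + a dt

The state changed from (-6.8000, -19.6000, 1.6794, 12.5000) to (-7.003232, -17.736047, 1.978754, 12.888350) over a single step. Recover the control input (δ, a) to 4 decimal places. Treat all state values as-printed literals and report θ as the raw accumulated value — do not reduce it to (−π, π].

δ = 0.2501, a = 2.5890

a = (v'−v)/dt = (0.388350)/0.15 = 2.5890
Δθ = θ'−θ = 0.299354;  (v·dt/L) = 12.5000·0.15/1.6 = 1.171875
tan δ = Δθ·L/(v·dt) = 0.255449  →  δ = 0.2501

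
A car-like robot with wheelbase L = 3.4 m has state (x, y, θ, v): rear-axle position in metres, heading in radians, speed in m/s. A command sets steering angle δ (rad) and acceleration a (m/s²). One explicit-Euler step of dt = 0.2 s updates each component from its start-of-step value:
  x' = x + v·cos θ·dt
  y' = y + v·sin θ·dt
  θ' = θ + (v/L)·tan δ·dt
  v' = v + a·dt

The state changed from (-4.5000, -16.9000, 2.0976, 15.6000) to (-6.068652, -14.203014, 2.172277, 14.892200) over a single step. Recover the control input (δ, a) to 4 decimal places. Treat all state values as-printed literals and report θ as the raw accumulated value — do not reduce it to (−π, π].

δ = 0.0812, a = -3.5390

a = (v'−v)/dt = (-0.707800)/0.2 = -3.5390
Δθ = θ'−θ = 0.074677;  (v·dt/L) = 15.6000·0.2/3.4 = 0.917647
tan δ = Δθ·L/(v·dt) = 0.081379  →  δ = 0.0812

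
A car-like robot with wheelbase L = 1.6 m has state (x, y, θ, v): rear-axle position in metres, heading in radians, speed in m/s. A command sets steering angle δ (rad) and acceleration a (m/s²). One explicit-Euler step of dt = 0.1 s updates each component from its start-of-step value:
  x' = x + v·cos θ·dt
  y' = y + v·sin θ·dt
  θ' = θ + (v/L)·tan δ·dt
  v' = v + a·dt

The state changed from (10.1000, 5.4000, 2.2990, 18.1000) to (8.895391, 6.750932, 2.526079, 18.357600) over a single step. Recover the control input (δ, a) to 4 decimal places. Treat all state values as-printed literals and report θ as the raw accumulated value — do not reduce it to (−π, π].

δ = 0.1981, a = 2.5760

a = (v'−v)/dt = (0.257600)/0.1 = 2.5760
Δθ = θ'−θ = 0.227079;  (v·dt/L) = 18.1000·0.1/1.6 = 1.131250
tan δ = Δθ·L/(v·dt) = 0.200733  →  δ = 0.1981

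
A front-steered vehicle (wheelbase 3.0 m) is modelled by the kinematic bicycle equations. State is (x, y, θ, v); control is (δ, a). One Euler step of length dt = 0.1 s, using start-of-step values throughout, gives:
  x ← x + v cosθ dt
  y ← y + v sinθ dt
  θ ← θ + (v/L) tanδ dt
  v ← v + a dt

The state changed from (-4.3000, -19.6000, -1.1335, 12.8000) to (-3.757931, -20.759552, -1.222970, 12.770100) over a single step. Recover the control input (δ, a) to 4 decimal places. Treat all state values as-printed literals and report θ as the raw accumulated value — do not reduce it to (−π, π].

δ = -0.2067, a = -0.2990

a = (v'−v)/dt = (-0.029900)/0.1 = -0.2990
Δθ = θ'−θ = -0.089470;  (v·dt/L) = 12.8000·0.1/3.0 = 0.426667
tan δ = Δθ·L/(v·dt) = -0.209695  →  δ = -0.2067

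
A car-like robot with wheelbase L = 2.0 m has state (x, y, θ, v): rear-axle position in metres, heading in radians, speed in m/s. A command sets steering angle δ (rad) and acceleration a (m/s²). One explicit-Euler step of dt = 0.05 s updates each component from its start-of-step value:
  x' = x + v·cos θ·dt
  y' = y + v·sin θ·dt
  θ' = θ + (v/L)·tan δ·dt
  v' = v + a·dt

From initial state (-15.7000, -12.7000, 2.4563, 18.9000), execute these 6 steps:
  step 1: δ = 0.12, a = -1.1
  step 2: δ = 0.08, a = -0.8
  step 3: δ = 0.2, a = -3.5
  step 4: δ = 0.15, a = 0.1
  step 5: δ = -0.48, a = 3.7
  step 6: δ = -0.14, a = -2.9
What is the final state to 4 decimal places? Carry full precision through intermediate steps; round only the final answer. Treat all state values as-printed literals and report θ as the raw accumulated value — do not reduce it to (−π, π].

(-20.3825, -9.6153, 2.4079, 18.6750)

after step 1 (δ=0.12, a=-1.1): (-16.431651, -12.101910, 2.513274, 18.845000)
after step 2 (δ=0.08, a=-0.8): (-17.193947, -11.548069, 2.551044, 18.805000)
after step 3 (δ=0.2, a=-3.5): (-17.974952, -11.024522, 2.646343, 18.630000)
after step 4 (δ=0.15, a=0.1): (-18.794533, -10.581826, 2.716735, 18.635000)
after step 5 (δ=-0.48, a=3.7): (-19.643447, -10.197767, 2.474195, 18.820000)
after step 6 (δ=-0.14, a=-2.9): (-20.382542, -9.615340, 2.407891, 18.675000)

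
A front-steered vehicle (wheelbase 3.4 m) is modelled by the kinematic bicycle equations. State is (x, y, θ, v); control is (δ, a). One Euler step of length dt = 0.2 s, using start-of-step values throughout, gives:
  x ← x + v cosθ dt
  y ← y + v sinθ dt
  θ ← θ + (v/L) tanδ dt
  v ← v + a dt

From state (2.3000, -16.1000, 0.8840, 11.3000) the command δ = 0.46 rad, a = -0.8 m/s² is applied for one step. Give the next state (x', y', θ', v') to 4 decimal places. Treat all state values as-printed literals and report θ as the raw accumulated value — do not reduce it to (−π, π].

(3.7330, -14.3524, 1.2133, 11.1400)

x' = 2.3000 + 11.3000·cos(0.8840)·0.2 = 3.7330
y' = -16.1000 + 11.3000·sin(0.8840)·0.2 = -14.3524
θ' = 0.8840 + (11.3000/3.4)·tan(0.46)·0.2 = 1.2133
v' = 11.3000 − 0.8000·0.2 = 11.1400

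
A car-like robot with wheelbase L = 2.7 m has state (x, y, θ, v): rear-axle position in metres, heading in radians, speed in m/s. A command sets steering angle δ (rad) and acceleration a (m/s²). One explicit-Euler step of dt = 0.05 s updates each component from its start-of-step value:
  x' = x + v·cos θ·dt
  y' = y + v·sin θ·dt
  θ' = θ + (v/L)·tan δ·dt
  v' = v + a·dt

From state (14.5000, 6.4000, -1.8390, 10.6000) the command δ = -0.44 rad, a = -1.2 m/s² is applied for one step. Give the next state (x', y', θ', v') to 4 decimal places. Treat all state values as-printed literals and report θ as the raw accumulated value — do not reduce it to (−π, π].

(14.3596, 5.8889, -1.9314, 10.5400)

x' = 14.5000 + 10.6000·cos(-1.8390)·0.05 = 14.3596
y' = 6.4000 + 10.6000·sin(-1.8390)·0.05 = 5.8889
θ' = -1.8390 + (10.6000/2.7)·tan(-0.44)·0.05 = -1.9314
v' = 10.6000 − 1.2000·0.05 = 10.5400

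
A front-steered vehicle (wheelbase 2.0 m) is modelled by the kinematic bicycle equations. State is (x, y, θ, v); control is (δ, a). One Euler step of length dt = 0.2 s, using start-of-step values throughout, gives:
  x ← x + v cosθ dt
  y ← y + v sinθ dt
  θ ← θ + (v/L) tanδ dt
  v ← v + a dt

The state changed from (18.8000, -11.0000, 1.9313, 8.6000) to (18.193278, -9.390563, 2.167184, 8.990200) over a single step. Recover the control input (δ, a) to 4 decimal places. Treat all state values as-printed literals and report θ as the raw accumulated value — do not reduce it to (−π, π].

a = (v'−v)/dt = (0.390200)/0.2 = 1.9510
Δθ = θ'−θ = 0.235884;  (v·dt/L) = 8.6000·0.2/2.0 = 0.860000
tan δ = Δθ·L/(v·dt) = 0.274284  →  δ = 0.2677

δ = 0.2677, a = 1.9510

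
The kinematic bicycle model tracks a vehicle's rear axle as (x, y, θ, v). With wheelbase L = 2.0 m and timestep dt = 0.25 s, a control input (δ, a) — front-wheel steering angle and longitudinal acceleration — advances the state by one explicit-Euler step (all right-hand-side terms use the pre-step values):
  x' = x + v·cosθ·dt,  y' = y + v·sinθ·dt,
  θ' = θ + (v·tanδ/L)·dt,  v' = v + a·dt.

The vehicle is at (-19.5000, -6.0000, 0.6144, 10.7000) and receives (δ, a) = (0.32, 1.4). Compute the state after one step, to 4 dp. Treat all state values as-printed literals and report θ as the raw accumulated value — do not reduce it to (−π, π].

x' = -19.5000 + 10.7000·cos(0.6144)·0.25 = -17.3142
y' = -6.0000 + 10.7000·sin(0.6144)·0.25 = -4.4579
θ' = 0.6144 + (10.7000/2.0)·tan(0.32)·0.25 = 1.0576
v' = 10.7000 + 1.4000·0.25 = 11.0500

(-17.3142, -4.4579, 1.0576, 11.0500)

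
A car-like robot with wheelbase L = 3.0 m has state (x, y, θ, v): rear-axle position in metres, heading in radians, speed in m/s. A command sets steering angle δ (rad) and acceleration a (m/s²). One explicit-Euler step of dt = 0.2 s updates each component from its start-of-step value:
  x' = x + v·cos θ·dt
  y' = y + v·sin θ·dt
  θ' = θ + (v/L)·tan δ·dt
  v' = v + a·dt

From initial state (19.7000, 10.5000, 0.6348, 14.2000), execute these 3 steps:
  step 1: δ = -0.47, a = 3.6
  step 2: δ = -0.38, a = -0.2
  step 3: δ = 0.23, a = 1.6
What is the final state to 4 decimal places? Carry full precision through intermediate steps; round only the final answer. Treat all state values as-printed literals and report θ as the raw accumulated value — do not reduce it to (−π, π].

(27.8238, 11.9246, -0.0111, 15.2000)

after step 1 (δ=-0.47, a=3.6): (21.986740, 12.184167, 0.153926, 14.920000)
after step 2 (δ=-0.38, a=-0.2): (24.935460, 12.641669, -0.243357, 14.880000)
after step 3 (δ=0.23, a=1.6): (27.823771, 11.924566, -0.011087, 15.200000)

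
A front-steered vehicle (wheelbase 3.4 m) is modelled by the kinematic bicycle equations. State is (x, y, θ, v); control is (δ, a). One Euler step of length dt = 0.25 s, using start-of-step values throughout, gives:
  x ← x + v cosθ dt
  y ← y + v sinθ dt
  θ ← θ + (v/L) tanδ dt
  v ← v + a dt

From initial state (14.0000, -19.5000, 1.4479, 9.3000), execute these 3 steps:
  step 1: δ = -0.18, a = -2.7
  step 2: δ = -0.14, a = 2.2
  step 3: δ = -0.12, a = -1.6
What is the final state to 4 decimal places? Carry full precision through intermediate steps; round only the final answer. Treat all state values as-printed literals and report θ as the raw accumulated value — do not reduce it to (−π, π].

(15.5707, -12.9369, 1.1527, 8.7750)

after step 1 (δ=-0.18, a=-2.7): (14.285015, -17.192536, 1.323465, 8.625000)
after step 2 (δ=-0.14, a=2.2): (14.812903, -15.101902, 1.234094, 9.175000)
after step 3 (δ=-0.12, a=-1.6): (15.570705, -12.936948, 1.152747, 8.775000)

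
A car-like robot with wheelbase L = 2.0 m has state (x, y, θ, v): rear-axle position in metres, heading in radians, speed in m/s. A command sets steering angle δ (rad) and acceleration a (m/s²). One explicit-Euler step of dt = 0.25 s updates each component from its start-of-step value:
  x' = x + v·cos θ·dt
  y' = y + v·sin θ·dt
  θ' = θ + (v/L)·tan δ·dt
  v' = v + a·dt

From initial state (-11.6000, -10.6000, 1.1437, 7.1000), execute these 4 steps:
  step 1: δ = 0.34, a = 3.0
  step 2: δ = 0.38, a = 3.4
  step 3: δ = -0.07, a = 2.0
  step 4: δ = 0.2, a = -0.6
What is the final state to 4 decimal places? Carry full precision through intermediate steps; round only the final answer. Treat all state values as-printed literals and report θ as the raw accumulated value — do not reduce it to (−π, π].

after step 1 (δ=0.34, a=3.0): (-10.864742, -8.984444, 1.457641, 7.850000)
after step 2 (δ=0.38, a=3.4): (-10.643149, -7.034495, 1.849565, 8.700000)
after step 3 (δ=-0.07, a=2.0): (-11.241649, -4.943461, 1.773316, 9.200000)
after step 4 (δ=0.2, a=-0.6): (-11.704266, -2.690466, 2.006432, 9.050000)

(-11.7043, -2.6905, 2.0064, 9.0500)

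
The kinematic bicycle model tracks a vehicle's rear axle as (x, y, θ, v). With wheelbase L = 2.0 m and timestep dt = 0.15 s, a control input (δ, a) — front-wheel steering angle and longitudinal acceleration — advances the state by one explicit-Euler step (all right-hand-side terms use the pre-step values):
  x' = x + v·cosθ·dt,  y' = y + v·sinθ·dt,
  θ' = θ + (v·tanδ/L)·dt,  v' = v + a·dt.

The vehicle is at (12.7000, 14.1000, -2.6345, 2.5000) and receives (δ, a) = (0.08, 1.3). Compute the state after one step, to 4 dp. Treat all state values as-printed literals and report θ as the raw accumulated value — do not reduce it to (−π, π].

(12.3722, 13.9179, -2.6195, 2.6950)

x' = 12.7000 + 2.5000·cos(-2.6345)·0.15 = 12.3722
y' = 14.1000 + 2.5000·sin(-2.6345)·0.15 = 13.9179
θ' = -2.6345 + (2.5000/2.0)·tan(0.08)·0.15 = -2.6195
v' = 2.5000 + 1.3000·0.15 = 2.6950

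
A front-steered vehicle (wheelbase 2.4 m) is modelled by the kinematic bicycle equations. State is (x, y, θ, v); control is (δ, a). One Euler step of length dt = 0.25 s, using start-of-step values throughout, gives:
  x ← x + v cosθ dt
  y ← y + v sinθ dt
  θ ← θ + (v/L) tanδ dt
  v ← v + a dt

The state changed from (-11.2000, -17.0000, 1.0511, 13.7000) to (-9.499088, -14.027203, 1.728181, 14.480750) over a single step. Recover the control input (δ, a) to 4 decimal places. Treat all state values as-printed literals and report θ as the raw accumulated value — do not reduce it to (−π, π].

a = (v'−v)/dt = (0.780750)/0.25 = 3.1230
Δθ = θ'−θ = 0.677081;  (v·dt/L) = 13.7000·0.25/2.4 = 1.427083
tan δ = Δθ·L/(v·dt) = 0.474451  →  δ = 0.4430

δ = 0.4430, a = 3.1230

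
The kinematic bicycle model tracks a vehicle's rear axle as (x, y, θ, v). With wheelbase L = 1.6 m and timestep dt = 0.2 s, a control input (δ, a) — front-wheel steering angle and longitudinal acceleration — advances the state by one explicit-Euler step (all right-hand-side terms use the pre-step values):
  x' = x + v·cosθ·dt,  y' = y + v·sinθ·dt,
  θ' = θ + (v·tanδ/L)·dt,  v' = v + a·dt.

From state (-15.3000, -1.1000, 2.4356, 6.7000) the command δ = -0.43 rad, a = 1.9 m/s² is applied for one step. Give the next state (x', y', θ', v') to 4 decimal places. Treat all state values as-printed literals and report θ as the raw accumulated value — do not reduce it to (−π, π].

(-16.3197, -0.2306, 2.0515, 7.0800)

x' = -15.3000 + 6.7000·cos(2.4356)·0.2 = -16.3197
y' = -1.1000 + 6.7000·sin(2.4356)·0.2 = -0.2306
θ' = 2.4356 + (6.7000/1.6)·tan(-0.43)·0.2 = 2.0515
v' = 6.7000 + 1.9000·0.2 = 7.0800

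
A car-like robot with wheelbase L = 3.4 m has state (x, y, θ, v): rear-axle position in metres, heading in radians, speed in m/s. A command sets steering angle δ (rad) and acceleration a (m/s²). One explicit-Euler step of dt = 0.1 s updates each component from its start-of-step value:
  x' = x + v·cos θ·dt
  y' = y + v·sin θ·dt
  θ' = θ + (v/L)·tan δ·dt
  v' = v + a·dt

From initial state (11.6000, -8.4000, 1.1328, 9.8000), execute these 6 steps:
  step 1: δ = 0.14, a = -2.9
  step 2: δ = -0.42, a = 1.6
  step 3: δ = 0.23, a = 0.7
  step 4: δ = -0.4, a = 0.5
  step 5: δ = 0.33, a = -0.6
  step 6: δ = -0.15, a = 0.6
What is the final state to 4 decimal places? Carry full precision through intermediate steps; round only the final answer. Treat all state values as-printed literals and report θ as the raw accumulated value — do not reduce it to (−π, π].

(14.2764, -3.2385, 1.0494, 9.7900)

after step 1 (δ=0.14, a=-2.9): (12.015643, -7.512509, 1.173419, 9.510000)
after step 2 (δ=-0.42, a=1.6): (12.383682, -6.635612, 1.048510, 9.670000)
after step 3 (δ=0.23, a=0.7): (12.866083, -5.797531, 1.115103, 9.740000)
after step 4 (δ=-0.4, a=0.5): (13.294726, -4.922922, 0.993985, 9.790000)
after step 5 (δ=0.33, a=-0.6): (13.828627, -4.102319, 1.092612, 9.730000)
after step 6 (δ=-0.15, a=0.6): (14.276370, -3.238458, 1.049361, 9.790000)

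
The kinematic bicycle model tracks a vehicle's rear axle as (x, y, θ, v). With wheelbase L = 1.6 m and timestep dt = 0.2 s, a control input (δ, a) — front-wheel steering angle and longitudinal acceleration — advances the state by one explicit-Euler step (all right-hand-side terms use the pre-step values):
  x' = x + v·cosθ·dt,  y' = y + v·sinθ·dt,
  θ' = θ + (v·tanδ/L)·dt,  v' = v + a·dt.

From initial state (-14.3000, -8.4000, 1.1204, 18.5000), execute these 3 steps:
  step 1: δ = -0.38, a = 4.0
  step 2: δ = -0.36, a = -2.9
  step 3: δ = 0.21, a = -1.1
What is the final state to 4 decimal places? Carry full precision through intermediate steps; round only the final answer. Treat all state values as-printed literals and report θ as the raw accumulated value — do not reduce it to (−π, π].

(-6.0677, -6.7586, -0.2126, 18.5000)

after step 1 (δ=-0.38, a=4.0): (-12.689307, -5.068984, 0.196758, 19.300000)
after step 2 (δ=-0.36, a=-2.9): (-8.903784, -4.314389, -0.711314, 18.720000)
after step 3 (δ=0.21, a=-1.1): (-6.067686, -6.758582, -0.212560, 18.500000)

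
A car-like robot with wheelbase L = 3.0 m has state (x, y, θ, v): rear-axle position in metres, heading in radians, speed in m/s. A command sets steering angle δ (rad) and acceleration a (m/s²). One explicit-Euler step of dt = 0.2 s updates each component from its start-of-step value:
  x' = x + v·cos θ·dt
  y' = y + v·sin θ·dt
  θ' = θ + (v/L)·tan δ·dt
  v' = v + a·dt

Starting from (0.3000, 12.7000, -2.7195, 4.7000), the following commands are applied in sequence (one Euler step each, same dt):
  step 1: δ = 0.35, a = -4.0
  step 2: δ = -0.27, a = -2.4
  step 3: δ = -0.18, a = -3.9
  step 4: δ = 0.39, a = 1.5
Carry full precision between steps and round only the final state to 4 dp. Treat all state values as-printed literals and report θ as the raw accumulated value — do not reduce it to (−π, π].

(-2.3209, 11.3931, -2.6462, 2.9400)

after step 1 (δ=0.35, a=-4.0): (-0.557500, 12.314910, -2.605124, 3.900000)
after step 2 (δ=-0.27, a=-2.4): (-1.227925, 11.916249, -2.677082, 3.420000)
after step 3 (δ=-0.18, a=-3.9): (-1.839448, 11.609827, -2.718571, 2.640000)
after step 4 (δ=0.39, a=1.5): (-2.320906, 11.393073, -2.646225, 2.940000)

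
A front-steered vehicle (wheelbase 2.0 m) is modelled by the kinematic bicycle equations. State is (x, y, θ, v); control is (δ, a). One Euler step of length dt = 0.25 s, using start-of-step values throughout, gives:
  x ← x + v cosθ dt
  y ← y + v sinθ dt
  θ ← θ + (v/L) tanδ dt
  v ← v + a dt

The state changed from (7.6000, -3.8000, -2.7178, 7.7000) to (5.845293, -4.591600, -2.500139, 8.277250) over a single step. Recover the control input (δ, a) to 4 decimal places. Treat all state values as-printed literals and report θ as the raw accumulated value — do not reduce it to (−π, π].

a = (v'−v)/dt = (0.577250)/0.25 = 2.3090
Δθ = θ'−θ = 0.217661;  (v·dt/L) = 7.7000·0.25/2.0 = 0.962500
tan δ = Δθ·L/(v·dt) = 0.226141  →  δ = 0.2224

δ = 0.2224, a = 2.3090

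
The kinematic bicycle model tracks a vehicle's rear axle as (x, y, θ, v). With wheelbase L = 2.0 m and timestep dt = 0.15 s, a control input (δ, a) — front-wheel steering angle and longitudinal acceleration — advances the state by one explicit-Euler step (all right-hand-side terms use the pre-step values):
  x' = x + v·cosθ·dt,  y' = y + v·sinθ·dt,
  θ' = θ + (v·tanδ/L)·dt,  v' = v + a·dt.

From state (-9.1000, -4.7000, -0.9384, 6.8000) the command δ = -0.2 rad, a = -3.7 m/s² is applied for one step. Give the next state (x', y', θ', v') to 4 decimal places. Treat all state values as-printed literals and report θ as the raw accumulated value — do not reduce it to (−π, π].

x' = -9.1000 + 6.8000·cos(-0.9384)·0.15 = -8.4971
y' = -4.7000 + 6.8000·sin(-0.9384)·0.15 = -5.5227
θ' = -0.9384 + (6.8000/2.0)·tan(-0.2)·0.15 = -1.0418
v' = 6.8000 − 3.7000·0.15 = 6.2450

(-8.4971, -5.5227, -1.0418, 6.2450)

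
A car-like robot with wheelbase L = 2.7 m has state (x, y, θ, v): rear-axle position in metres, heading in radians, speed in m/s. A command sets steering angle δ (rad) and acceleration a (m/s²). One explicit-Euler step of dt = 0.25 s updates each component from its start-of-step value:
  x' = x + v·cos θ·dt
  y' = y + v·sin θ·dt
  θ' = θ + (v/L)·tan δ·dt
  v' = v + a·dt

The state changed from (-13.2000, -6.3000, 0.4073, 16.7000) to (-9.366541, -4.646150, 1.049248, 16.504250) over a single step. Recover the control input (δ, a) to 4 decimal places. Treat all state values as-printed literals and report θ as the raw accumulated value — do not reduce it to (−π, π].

a = (v'−v)/dt = (-0.195750)/0.25 = -0.7830
Δθ = θ'−θ = 0.641948;  (v·dt/L) = 16.7000·0.25/2.7 = 1.546296
tan δ = Δθ·L/(v·dt) = 0.415152  →  δ = 0.3935

δ = 0.3935, a = -0.7830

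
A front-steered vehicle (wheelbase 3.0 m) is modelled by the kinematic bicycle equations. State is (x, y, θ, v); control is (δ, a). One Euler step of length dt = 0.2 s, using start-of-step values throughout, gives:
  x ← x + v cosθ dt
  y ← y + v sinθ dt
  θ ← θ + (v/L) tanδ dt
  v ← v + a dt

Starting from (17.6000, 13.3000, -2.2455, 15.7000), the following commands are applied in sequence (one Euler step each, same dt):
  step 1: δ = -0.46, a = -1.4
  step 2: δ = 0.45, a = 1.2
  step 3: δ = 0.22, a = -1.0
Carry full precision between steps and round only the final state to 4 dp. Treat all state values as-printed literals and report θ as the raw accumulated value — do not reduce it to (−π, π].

after step 1 (δ=-0.46, a=-1.4): (15.638549, 10.847999, -2.764070, 15.420000)
after step 2 (δ=0.45, a=1.2): (12.771722, 9.711178, -2.267489, 15.660000)
after step 3 (δ=0.22, a=-1.0): (10.761966, 7.309032, -2.034030, 15.460000)

(10.7620, 7.3090, -2.0340, 15.4600)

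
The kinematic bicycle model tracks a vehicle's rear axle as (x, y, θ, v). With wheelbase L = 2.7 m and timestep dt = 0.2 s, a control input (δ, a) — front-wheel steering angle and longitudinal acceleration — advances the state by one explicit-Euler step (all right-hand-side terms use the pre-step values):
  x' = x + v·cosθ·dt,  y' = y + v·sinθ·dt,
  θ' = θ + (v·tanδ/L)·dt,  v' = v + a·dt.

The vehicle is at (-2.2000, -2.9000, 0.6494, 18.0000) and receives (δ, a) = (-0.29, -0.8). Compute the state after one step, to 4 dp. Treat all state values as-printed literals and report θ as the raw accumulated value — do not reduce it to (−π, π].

(0.6672, -0.7230, 0.2515, 17.8400)

x' = -2.2000 + 18.0000·cos(0.6494)·0.2 = 0.6672
y' = -2.9000 + 18.0000·sin(0.6494)·0.2 = -0.7230
θ' = 0.6494 + (18.0000/2.7)·tan(-0.29)·0.2 = 0.2515
v' = 18.0000 − 0.8000·0.2 = 17.8400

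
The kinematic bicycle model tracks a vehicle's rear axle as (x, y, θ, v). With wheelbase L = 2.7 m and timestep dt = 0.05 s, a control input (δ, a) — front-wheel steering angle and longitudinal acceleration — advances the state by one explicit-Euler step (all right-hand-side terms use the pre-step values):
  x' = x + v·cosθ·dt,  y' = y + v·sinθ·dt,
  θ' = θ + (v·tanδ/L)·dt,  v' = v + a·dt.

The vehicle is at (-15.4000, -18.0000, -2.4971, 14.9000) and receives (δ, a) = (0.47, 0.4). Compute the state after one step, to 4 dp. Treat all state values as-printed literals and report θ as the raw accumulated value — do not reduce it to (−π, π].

x' = -15.4000 + 14.9000·cos(-2.4971)·0.05 = -15.9956
y' = -18.0000 + 14.9000·sin(-2.4971)·0.05 = -18.4476
θ' = -2.4971 + (14.9000/2.7)·tan(0.47)·0.05 = -2.3569
v' = 14.9000 + 0.4000·0.05 = 14.9200

(-15.9956, -18.4476, -2.3569, 14.9200)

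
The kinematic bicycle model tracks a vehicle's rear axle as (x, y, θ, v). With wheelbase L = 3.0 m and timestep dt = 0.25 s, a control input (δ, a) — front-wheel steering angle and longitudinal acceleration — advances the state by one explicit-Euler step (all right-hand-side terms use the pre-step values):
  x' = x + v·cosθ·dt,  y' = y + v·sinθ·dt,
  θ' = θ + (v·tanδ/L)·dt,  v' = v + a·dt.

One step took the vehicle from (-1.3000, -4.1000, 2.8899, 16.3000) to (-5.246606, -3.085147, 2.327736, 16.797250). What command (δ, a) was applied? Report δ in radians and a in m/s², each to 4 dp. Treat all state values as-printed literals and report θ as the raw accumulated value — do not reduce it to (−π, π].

δ = -0.3924, a = 1.9890

a = (v'−v)/dt = (0.497250)/0.25 = 1.9890
Δθ = θ'−θ = -0.562164;  (v·dt/L) = 16.3000·0.25/3.0 = 1.358333
tan δ = Δθ·L/(v·dt) = -0.413863  →  δ = -0.3924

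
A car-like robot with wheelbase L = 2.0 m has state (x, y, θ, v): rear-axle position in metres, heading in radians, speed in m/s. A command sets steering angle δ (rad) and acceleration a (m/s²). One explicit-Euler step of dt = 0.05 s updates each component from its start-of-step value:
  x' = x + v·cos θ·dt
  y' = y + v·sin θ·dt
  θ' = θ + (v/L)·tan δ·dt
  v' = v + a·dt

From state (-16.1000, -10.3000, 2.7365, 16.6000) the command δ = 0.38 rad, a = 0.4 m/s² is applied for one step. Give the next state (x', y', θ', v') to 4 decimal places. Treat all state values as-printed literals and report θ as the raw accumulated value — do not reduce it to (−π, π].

(-16.8628, -9.9729, 2.9023, 16.6200)

x' = -16.1000 + 16.6000·cos(2.7365)·0.05 = -16.8628
y' = -10.3000 + 16.6000·sin(2.7365)·0.05 = -9.9729
θ' = 2.7365 + (16.6000/2.0)·tan(0.38)·0.05 = 2.9023
v' = 16.6000 + 0.4000·0.05 = 16.6200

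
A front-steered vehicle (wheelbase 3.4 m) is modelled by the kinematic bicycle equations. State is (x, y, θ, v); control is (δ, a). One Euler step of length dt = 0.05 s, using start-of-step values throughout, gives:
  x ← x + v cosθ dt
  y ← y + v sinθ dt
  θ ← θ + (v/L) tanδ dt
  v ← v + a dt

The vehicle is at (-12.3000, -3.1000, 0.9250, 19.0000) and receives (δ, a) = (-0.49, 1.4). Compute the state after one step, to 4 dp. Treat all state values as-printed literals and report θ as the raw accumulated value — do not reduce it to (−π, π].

x' = -12.3000 + 19.0000·cos(0.9250)·0.05 = -11.7283
y' = -3.1000 + 19.0000·sin(0.9250)·0.05 = -2.3413
θ' = 0.9250 + (19.0000/3.4)·tan(-0.49)·0.05 = 0.7760
v' = 19.0000 + 1.4000·0.05 = 19.0700

(-11.7283, -2.3413, 0.7760, 19.0700)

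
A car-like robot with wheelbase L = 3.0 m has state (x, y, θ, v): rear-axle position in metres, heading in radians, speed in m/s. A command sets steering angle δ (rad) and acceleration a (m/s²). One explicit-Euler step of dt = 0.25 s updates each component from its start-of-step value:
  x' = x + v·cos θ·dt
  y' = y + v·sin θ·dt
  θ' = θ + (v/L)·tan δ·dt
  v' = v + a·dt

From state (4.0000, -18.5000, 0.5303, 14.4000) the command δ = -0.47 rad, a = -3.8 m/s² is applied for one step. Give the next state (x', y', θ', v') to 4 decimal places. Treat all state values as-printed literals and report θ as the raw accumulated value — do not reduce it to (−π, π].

(7.1056, -16.6791, -0.0793, 13.4500)

x' = 4.0000 + 14.4000·cos(0.5303)·0.25 = 7.1056
y' = -18.5000 + 14.4000·sin(0.5303)·0.25 = -16.6791
θ' = 0.5303 + (14.4000/3.0)·tan(-0.47)·0.25 = -0.0793
v' = 14.4000 − 3.8000·0.25 = 13.4500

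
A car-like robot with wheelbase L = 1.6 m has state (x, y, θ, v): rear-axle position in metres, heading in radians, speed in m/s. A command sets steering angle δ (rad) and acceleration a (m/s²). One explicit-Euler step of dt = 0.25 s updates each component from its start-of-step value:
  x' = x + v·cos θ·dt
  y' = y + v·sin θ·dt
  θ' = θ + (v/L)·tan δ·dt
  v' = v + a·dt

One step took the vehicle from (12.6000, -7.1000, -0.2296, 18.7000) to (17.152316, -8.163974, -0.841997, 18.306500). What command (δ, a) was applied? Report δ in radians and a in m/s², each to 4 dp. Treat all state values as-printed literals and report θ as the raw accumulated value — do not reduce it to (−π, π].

δ = -0.2066, a = -1.5740

a = (v'−v)/dt = (-0.393500)/0.25 = -1.5740
Δθ = θ'−θ = -0.612397;  (v·dt/L) = 18.7000·0.25/1.6 = 2.921875
tan δ = Δθ·L/(v·dt) = -0.209590  →  δ = -0.2066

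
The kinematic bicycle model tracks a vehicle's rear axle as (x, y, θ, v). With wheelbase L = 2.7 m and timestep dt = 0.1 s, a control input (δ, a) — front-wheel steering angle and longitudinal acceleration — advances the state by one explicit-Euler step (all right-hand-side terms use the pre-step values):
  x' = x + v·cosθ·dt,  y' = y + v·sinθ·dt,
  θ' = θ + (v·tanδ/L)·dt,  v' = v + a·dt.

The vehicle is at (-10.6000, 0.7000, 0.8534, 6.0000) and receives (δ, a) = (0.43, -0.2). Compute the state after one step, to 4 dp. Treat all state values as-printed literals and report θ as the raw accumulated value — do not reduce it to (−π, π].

x' = -10.6000 + 6.0000·cos(0.8534)·0.1 = -10.2055
y' = 0.7000 + 6.0000·sin(0.8534)·0.1 = 1.1521
θ' = 0.8534 + (6.0000/2.7)·tan(0.43)·0.1 = 0.9553
v' = 6.0000 − 0.2000·0.1 = 5.9800

(-10.2055, 1.1521, 0.9553, 5.9800)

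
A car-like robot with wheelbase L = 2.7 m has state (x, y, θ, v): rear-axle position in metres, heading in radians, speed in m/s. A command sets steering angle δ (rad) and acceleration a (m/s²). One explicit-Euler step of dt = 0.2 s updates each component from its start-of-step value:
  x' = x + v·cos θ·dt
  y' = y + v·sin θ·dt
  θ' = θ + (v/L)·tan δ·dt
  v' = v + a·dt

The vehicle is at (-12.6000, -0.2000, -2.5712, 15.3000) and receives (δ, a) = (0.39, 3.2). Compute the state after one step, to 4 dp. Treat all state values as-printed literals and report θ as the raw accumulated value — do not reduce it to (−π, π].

x' = -12.6000 + 15.3000·cos(-2.5712)·0.2 = -15.1756
y' = -0.2000 + 15.3000·sin(-2.5712)·0.2 = -1.8523
θ' = -2.5712 + (15.3000/2.7)·tan(0.39)·0.2 = -2.1053
v' = 15.3000 + 3.2000·0.2 = 15.9400

(-15.1756, -1.8523, -2.1053, 15.9400)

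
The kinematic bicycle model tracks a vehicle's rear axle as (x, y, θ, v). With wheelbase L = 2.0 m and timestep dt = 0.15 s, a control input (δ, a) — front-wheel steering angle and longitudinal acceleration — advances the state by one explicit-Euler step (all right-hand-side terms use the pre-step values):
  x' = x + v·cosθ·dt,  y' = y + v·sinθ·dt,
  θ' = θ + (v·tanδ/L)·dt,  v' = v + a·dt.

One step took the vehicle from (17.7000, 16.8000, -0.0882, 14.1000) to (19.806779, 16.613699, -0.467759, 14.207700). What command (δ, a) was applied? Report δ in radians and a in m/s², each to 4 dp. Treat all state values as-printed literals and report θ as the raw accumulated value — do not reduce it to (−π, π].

a = (v'−v)/dt = (0.107700)/0.15 = 0.7180
Δθ = θ'−θ = -0.379559;  (v·dt/L) = 14.1000·0.15/2.0 = 1.057500
tan δ = Δθ·L/(v·dt) = -0.358921  →  δ = -0.3446

δ = -0.3446, a = 0.7180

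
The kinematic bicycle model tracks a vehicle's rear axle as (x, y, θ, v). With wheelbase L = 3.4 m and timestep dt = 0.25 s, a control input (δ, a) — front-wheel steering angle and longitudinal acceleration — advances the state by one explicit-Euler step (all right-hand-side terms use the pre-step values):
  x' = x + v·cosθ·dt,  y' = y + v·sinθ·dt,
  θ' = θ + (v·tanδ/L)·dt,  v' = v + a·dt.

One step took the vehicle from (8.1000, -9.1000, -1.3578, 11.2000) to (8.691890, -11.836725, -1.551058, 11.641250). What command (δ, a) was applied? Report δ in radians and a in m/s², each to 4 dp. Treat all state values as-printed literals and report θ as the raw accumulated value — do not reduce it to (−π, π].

a = (v'−v)/dt = (0.441250)/0.25 = 1.7650
Δθ = θ'−θ = -0.193258;  (v·dt/L) = 11.2000·0.25/3.4 = 0.823529
tan δ = Δθ·L/(v·dt) = -0.234670  →  δ = -0.2305

δ = -0.2305, a = 1.7650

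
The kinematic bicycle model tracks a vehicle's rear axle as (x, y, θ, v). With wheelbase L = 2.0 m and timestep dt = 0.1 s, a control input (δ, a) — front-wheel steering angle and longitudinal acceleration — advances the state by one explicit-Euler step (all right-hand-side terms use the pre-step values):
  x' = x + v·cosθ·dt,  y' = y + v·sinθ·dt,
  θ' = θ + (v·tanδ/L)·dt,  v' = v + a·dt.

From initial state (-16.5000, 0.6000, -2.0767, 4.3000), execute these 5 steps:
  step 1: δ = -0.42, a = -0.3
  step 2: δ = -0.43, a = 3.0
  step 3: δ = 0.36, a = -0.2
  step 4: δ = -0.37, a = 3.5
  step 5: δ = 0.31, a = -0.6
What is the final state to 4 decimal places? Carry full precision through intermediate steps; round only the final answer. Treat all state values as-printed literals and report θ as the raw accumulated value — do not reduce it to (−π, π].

after step 1 (δ=-0.42, a=-0.3): (-16.708377, 0.223863, -2.172713, 4.270000)
after step 2 (δ=-0.43, a=3.0): (-16.950155, -0.128092, -2.270629, 4.570000)
after step 3 (δ=0.36, a=-0.2): (-17.244503, -0.477675, -2.184621, 4.550000)
after step 4 (δ=-0.37, a=3.5): (-17.506582, -0.849615, -2.272860, 4.900000)
after step 5 (δ=0.31, a=-0.6): (-17.823022, -1.223736, -2.194379, 4.840000)

(-17.8230, -1.2237, -2.1944, 4.8400)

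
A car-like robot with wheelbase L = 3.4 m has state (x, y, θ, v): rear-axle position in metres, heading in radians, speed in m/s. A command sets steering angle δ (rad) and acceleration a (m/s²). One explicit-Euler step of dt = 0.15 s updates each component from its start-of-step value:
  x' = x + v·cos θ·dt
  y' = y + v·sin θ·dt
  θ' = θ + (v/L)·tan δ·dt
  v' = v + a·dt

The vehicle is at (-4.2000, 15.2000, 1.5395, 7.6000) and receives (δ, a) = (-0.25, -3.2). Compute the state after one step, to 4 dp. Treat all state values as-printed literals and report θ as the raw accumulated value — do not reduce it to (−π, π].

(-4.1643, 16.3394, 1.4539, 7.1200)

x' = -4.2000 + 7.6000·cos(1.5395)·0.15 = -4.1643
y' = 15.2000 + 7.6000·sin(1.5395)·0.15 = 16.3394
θ' = 1.5395 + (7.6000/3.4)·tan(-0.25)·0.15 = 1.4539
v' = 7.6000 − 3.2000·0.15 = 7.1200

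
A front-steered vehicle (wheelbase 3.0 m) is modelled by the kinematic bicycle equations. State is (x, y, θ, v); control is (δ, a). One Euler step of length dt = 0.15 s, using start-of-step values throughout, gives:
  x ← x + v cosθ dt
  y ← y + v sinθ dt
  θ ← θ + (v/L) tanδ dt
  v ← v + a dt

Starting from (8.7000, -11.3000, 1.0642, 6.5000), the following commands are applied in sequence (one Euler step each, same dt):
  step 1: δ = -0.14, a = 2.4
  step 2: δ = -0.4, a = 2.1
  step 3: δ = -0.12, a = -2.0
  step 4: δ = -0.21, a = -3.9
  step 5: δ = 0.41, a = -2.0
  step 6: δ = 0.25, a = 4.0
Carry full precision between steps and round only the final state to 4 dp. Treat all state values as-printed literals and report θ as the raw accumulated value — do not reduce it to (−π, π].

(12.3491, -6.6374, 0.9700, 6.5900)

after step 1 (δ=-0.14, a=2.4): (9.173074, -10.447459, 1.018400, 6.860000)
after step 2 (δ=-0.4, a=2.1): (9.713019, -9.571502, 0.873382, 7.175000)
after step 3 (δ=-0.12, a=-2.0): (10.404228, -8.746551, 0.830124, 6.875000)
after step 4 (δ=-0.21, a=-3.9): (11.100098, -7.985472, 0.756857, 6.290000)
after step 5 (δ=0.41, a=-2.0): (11.786021, -7.337628, 0.893548, 5.990000)
after step 6 (δ=0.25, a=4.0): (12.349067, -6.637427, 0.970023, 6.590000)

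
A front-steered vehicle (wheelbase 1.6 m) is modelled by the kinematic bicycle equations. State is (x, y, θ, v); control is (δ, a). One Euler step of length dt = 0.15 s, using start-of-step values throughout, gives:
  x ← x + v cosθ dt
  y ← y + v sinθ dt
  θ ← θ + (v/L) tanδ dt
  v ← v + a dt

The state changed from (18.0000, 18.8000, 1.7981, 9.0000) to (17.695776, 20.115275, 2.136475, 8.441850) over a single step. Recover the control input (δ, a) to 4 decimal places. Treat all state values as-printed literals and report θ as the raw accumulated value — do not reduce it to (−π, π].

δ = 0.3814, a = -3.7210

a = (v'−v)/dt = (-0.558150)/0.15 = -3.7210
Δθ = θ'−θ = 0.338375;  (v·dt/L) = 9.0000·0.15/1.6 = 0.843750
tan δ = Δθ·L/(v·dt) = 0.401037  →  δ = 0.3814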